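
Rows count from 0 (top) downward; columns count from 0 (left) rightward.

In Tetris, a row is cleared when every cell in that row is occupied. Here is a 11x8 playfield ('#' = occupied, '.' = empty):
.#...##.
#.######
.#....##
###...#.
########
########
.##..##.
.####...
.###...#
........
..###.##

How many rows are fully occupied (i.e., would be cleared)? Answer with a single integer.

Check each row:
  row 0: 5 empty cells -> not full
  row 1: 1 empty cell -> not full
  row 2: 5 empty cells -> not full
  row 3: 4 empty cells -> not full
  row 4: 0 empty cells -> FULL (clear)
  row 5: 0 empty cells -> FULL (clear)
  row 6: 4 empty cells -> not full
  row 7: 4 empty cells -> not full
  row 8: 4 empty cells -> not full
  row 9: 8 empty cells -> not full
  row 10: 3 empty cells -> not full
Total rows cleared: 2

Answer: 2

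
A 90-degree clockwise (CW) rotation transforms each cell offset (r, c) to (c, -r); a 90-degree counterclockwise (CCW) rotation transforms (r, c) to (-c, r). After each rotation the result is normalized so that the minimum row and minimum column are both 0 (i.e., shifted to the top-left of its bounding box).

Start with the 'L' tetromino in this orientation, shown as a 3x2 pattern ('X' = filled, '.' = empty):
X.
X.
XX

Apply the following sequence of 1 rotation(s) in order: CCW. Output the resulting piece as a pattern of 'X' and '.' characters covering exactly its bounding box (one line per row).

Answer: ..X
XXX

Derivation:
Start:
X.
X.
XX
After rotation 1 (CCW):
..X
XXX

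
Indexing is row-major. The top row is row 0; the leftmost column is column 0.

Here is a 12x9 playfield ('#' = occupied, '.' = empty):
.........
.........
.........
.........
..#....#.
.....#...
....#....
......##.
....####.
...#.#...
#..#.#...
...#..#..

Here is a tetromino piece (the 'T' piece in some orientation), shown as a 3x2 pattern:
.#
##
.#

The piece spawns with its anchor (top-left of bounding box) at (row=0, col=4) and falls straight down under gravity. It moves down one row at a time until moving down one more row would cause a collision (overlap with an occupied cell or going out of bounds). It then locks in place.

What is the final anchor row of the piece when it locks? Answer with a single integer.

Spawn at (row=0, col=4). Try each row:
  row 0: fits
  row 1: fits
  row 2: fits
  row 3: blocked -> lock at row 2

Answer: 2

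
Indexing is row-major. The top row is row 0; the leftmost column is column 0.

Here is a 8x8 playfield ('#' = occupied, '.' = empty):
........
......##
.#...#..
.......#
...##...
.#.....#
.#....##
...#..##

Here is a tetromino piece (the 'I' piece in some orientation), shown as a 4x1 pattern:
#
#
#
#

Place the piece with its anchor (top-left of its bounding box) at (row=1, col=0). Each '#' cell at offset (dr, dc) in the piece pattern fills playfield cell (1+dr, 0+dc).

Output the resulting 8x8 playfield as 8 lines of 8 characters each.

Fill (1+0,0+0) = (1,0)
Fill (1+1,0+0) = (2,0)
Fill (1+2,0+0) = (3,0)
Fill (1+3,0+0) = (4,0)

Answer: ........
#.....##
##...#..
#......#
#..##...
.#.....#
.#....##
...#..##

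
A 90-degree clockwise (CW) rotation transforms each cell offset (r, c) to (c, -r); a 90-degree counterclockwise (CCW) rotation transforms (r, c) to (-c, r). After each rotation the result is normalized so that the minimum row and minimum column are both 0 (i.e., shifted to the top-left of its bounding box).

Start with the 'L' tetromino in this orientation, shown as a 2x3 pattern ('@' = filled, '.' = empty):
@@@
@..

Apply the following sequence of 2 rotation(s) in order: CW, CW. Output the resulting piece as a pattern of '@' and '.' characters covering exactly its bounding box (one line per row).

Start:
@@@
@..
After rotation 1 (CW):
@@
.@
.@
After rotation 2 (CW):
..@
@@@

Answer: ..@
@@@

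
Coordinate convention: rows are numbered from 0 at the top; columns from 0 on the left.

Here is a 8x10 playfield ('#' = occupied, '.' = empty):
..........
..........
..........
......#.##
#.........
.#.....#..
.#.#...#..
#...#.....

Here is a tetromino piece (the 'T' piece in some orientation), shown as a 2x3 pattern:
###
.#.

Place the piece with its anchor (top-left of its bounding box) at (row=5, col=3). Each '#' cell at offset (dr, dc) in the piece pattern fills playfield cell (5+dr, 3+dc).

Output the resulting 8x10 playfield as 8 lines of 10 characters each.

Fill (5+0,3+0) = (5,3)
Fill (5+0,3+1) = (5,4)
Fill (5+0,3+2) = (5,5)
Fill (5+1,3+1) = (6,4)

Answer: ..........
..........
..........
......#.##
#.........
.#.###.#..
.#.##..#..
#...#.....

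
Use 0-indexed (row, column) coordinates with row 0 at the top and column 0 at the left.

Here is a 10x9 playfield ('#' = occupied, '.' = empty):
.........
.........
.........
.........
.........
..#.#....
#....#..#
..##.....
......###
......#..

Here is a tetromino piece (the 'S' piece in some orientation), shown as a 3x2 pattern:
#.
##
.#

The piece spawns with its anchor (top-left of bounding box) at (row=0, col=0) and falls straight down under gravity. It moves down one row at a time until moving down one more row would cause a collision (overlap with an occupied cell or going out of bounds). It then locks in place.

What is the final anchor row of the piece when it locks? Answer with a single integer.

Spawn at (row=0, col=0). Try each row:
  row 0: fits
  row 1: fits
  row 2: fits
  row 3: fits
  row 4: fits
  row 5: blocked -> lock at row 4

Answer: 4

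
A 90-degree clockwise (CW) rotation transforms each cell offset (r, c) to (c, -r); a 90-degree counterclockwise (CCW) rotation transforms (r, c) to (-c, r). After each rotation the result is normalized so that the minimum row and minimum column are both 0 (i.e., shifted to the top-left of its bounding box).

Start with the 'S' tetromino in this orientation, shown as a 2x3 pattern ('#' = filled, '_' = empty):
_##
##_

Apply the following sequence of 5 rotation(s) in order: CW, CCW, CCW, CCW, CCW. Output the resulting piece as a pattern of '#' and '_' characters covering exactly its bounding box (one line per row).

Answer: #_
##
_#

Derivation:
Start:
_##
##_
After rotation 1 (CW):
#_
##
_#
After rotation 2 (CCW):
_##
##_
After rotation 3 (CCW):
#_
##
_#
After rotation 4 (CCW):
_##
##_
After rotation 5 (CCW):
#_
##
_#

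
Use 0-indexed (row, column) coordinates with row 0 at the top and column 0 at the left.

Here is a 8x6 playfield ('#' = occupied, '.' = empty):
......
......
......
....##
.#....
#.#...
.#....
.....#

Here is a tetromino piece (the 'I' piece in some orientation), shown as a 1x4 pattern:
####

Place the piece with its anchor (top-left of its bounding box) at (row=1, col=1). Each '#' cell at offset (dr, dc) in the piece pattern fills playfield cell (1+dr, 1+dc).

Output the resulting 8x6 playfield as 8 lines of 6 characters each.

Answer: ......
.####.
......
....##
.#....
#.#...
.#....
.....#

Derivation:
Fill (1+0,1+0) = (1,1)
Fill (1+0,1+1) = (1,2)
Fill (1+0,1+2) = (1,3)
Fill (1+0,1+3) = (1,4)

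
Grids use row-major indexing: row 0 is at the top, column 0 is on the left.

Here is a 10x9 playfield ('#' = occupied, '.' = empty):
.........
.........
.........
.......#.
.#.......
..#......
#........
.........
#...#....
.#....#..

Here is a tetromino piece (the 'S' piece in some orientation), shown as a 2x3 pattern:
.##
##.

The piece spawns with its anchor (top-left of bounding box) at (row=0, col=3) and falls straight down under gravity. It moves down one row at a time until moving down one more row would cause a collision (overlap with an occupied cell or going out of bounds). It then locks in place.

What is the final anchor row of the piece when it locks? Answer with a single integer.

Spawn at (row=0, col=3). Try each row:
  row 0: fits
  row 1: fits
  row 2: fits
  row 3: fits
  row 4: fits
  row 5: fits
  row 6: fits
  row 7: blocked -> lock at row 6

Answer: 6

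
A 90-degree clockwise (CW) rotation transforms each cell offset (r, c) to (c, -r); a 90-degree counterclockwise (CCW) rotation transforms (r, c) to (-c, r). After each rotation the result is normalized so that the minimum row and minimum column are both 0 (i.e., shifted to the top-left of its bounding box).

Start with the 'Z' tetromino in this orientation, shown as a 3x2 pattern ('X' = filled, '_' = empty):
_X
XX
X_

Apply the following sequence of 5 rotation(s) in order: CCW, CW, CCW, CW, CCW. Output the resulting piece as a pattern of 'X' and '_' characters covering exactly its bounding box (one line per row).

Answer: XX_
_XX

Derivation:
Start:
_X
XX
X_
After rotation 1 (CCW):
XX_
_XX
After rotation 2 (CW):
_X
XX
X_
After rotation 3 (CCW):
XX_
_XX
After rotation 4 (CW):
_X
XX
X_
After rotation 5 (CCW):
XX_
_XX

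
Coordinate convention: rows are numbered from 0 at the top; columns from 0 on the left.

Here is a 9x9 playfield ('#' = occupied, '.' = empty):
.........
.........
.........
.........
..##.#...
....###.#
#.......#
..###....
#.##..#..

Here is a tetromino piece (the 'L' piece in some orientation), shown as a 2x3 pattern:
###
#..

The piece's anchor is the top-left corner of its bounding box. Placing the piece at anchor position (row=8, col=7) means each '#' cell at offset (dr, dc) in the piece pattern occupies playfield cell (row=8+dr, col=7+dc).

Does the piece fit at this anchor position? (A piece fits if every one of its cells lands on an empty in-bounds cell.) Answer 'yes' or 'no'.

Check each piece cell at anchor (8, 7):
  offset (0,0) -> (8,7): empty -> OK
  offset (0,1) -> (8,8): empty -> OK
  offset (0,2) -> (8,9): out of bounds -> FAIL
  offset (1,0) -> (9,7): out of bounds -> FAIL
All cells valid: no

Answer: no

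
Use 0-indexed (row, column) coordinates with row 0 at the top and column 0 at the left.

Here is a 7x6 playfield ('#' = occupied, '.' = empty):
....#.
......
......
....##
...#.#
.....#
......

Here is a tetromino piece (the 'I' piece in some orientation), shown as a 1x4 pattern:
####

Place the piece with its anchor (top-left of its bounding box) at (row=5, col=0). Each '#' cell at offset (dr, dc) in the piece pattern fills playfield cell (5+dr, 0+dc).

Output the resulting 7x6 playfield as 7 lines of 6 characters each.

Fill (5+0,0+0) = (5,0)
Fill (5+0,0+1) = (5,1)
Fill (5+0,0+2) = (5,2)
Fill (5+0,0+3) = (5,3)

Answer: ....#.
......
......
....##
...#.#
####.#
......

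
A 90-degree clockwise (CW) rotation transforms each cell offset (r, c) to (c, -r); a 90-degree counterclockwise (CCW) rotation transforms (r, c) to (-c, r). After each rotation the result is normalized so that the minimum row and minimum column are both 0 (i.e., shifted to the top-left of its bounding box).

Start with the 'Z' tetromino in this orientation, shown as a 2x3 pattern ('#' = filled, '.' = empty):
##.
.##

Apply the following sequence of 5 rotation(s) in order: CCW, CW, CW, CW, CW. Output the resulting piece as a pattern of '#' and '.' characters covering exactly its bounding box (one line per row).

Start:
##.
.##
After rotation 1 (CCW):
.#
##
#.
After rotation 2 (CW):
##.
.##
After rotation 3 (CW):
.#
##
#.
After rotation 4 (CW):
##.
.##
After rotation 5 (CW):
.#
##
#.

Answer: .#
##
#.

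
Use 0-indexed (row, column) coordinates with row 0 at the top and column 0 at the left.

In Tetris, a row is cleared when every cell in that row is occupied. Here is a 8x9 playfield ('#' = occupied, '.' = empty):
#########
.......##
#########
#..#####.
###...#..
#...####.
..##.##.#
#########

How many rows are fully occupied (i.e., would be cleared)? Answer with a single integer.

Check each row:
  row 0: 0 empty cells -> FULL (clear)
  row 1: 7 empty cells -> not full
  row 2: 0 empty cells -> FULL (clear)
  row 3: 3 empty cells -> not full
  row 4: 5 empty cells -> not full
  row 5: 4 empty cells -> not full
  row 6: 4 empty cells -> not full
  row 7: 0 empty cells -> FULL (clear)
Total rows cleared: 3

Answer: 3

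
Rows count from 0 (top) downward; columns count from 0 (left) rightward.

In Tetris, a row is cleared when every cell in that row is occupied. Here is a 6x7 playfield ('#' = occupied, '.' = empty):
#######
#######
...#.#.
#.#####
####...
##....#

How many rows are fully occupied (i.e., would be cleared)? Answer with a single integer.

Answer: 2

Derivation:
Check each row:
  row 0: 0 empty cells -> FULL (clear)
  row 1: 0 empty cells -> FULL (clear)
  row 2: 5 empty cells -> not full
  row 3: 1 empty cell -> not full
  row 4: 3 empty cells -> not full
  row 5: 4 empty cells -> not full
Total rows cleared: 2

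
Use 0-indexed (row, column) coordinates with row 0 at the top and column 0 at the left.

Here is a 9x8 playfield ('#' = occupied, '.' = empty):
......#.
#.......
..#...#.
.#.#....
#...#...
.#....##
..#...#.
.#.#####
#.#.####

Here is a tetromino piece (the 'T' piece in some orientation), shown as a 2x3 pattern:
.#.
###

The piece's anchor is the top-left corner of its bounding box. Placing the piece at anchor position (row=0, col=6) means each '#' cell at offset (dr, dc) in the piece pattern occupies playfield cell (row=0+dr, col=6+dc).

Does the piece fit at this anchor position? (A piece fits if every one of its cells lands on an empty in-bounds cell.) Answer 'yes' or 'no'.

Check each piece cell at anchor (0, 6):
  offset (0,1) -> (0,7): empty -> OK
  offset (1,0) -> (1,6): empty -> OK
  offset (1,1) -> (1,7): empty -> OK
  offset (1,2) -> (1,8): out of bounds -> FAIL
All cells valid: no

Answer: no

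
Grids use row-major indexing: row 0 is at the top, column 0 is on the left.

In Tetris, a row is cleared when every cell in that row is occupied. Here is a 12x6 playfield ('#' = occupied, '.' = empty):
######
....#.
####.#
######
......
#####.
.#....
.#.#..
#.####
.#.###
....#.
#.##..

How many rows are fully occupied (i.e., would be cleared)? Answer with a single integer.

Check each row:
  row 0: 0 empty cells -> FULL (clear)
  row 1: 5 empty cells -> not full
  row 2: 1 empty cell -> not full
  row 3: 0 empty cells -> FULL (clear)
  row 4: 6 empty cells -> not full
  row 5: 1 empty cell -> not full
  row 6: 5 empty cells -> not full
  row 7: 4 empty cells -> not full
  row 8: 1 empty cell -> not full
  row 9: 2 empty cells -> not full
  row 10: 5 empty cells -> not full
  row 11: 3 empty cells -> not full
Total rows cleared: 2

Answer: 2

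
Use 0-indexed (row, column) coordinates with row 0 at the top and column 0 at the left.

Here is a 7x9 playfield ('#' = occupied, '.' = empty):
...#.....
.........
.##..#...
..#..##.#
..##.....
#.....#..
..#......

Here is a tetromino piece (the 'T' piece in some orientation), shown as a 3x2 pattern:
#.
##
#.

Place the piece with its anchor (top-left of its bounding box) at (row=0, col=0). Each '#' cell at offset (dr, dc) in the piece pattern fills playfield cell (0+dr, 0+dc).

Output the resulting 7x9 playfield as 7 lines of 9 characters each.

Fill (0+0,0+0) = (0,0)
Fill (0+1,0+0) = (1,0)
Fill (0+1,0+1) = (1,1)
Fill (0+2,0+0) = (2,0)

Answer: #..#.....
##.......
###..#...
..#..##.#
..##.....
#.....#..
..#......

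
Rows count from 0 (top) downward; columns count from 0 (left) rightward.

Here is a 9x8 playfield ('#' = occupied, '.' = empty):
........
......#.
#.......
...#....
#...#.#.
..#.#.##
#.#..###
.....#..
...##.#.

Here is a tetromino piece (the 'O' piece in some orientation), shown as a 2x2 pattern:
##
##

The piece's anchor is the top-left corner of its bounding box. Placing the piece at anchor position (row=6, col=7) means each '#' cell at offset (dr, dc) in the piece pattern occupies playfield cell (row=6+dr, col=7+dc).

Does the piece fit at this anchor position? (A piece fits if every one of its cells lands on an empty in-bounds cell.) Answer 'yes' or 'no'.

Check each piece cell at anchor (6, 7):
  offset (0,0) -> (6,7): occupied ('#') -> FAIL
  offset (0,1) -> (6,8): out of bounds -> FAIL
  offset (1,0) -> (7,7): empty -> OK
  offset (1,1) -> (7,8): out of bounds -> FAIL
All cells valid: no

Answer: no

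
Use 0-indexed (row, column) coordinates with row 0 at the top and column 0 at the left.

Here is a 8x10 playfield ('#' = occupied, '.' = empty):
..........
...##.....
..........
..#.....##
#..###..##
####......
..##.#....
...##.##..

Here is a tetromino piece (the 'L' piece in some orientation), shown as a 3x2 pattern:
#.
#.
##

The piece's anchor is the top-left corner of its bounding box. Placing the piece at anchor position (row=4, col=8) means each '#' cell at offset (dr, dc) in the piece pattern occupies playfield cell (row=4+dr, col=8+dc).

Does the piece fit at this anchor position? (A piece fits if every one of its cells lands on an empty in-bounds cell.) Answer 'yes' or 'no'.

Check each piece cell at anchor (4, 8):
  offset (0,0) -> (4,8): occupied ('#') -> FAIL
  offset (1,0) -> (5,8): empty -> OK
  offset (2,0) -> (6,8): empty -> OK
  offset (2,1) -> (6,9): empty -> OK
All cells valid: no

Answer: no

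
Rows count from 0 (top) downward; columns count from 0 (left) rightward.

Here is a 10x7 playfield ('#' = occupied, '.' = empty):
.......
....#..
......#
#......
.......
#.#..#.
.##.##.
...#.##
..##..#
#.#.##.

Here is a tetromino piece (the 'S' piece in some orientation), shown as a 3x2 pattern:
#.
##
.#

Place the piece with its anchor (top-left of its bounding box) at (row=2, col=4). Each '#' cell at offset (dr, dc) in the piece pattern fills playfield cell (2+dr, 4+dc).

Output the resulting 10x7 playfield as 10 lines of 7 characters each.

Answer: .......
....#..
....#.#
#...##.
.....#.
#.#..#.
.##.##.
...#.##
..##..#
#.#.##.

Derivation:
Fill (2+0,4+0) = (2,4)
Fill (2+1,4+0) = (3,4)
Fill (2+1,4+1) = (3,5)
Fill (2+2,4+1) = (4,5)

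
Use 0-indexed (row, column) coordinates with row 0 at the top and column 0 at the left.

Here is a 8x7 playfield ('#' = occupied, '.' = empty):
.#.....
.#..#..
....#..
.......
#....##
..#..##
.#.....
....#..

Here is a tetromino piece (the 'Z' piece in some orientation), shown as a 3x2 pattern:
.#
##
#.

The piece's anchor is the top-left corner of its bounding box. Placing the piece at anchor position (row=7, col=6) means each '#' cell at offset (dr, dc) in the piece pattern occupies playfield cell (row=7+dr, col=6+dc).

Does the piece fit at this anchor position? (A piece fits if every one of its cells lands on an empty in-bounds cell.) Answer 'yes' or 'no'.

Check each piece cell at anchor (7, 6):
  offset (0,1) -> (7,7): out of bounds -> FAIL
  offset (1,0) -> (8,6): out of bounds -> FAIL
  offset (1,1) -> (8,7): out of bounds -> FAIL
  offset (2,0) -> (9,6): out of bounds -> FAIL
All cells valid: no

Answer: no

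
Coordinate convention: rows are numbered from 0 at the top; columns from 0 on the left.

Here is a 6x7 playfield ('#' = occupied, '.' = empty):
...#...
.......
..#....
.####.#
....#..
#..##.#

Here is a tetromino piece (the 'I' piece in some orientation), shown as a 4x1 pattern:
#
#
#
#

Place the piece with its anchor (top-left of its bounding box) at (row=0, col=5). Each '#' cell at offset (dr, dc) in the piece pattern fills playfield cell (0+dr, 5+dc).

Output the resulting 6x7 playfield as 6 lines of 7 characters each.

Answer: ...#.#.
.....#.
..#..#.
.######
....#..
#..##.#

Derivation:
Fill (0+0,5+0) = (0,5)
Fill (0+1,5+0) = (1,5)
Fill (0+2,5+0) = (2,5)
Fill (0+3,5+0) = (3,5)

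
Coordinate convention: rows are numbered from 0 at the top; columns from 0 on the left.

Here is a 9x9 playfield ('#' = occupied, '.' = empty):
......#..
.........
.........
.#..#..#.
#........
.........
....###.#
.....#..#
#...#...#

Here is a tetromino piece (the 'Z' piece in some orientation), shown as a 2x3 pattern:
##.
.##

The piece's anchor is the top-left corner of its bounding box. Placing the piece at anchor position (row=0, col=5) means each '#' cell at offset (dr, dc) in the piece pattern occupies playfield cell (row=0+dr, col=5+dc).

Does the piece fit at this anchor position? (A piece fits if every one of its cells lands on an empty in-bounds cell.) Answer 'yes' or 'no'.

Answer: no

Derivation:
Check each piece cell at anchor (0, 5):
  offset (0,0) -> (0,5): empty -> OK
  offset (0,1) -> (0,6): occupied ('#') -> FAIL
  offset (1,1) -> (1,6): empty -> OK
  offset (1,2) -> (1,7): empty -> OK
All cells valid: no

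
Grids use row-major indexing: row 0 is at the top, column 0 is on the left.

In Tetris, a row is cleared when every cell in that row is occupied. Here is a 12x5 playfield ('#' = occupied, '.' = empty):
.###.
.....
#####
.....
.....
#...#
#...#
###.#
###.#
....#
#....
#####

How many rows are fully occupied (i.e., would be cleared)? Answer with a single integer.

Check each row:
  row 0: 2 empty cells -> not full
  row 1: 5 empty cells -> not full
  row 2: 0 empty cells -> FULL (clear)
  row 3: 5 empty cells -> not full
  row 4: 5 empty cells -> not full
  row 5: 3 empty cells -> not full
  row 6: 3 empty cells -> not full
  row 7: 1 empty cell -> not full
  row 8: 1 empty cell -> not full
  row 9: 4 empty cells -> not full
  row 10: 4 empty cells -> not full
  row 11: 0 empty cells -> FULL (clear)
Total rows cleared: 2

Answer: 2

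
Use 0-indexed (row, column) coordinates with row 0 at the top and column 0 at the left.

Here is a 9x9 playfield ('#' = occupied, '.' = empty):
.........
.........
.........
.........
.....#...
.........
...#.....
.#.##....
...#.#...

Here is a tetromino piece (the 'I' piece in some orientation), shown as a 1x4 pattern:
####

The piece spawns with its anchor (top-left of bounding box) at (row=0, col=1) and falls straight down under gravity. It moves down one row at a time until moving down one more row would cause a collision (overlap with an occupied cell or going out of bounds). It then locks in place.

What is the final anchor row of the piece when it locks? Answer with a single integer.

Spawn at (row=0, col=1). Try each row:
  row 0: fits
  row 1: fits
  row 2: fits
  row 3: fits
  row 4: fits
  row 5: fits
  row 6: blocked -> lock at row 5

Answer: 5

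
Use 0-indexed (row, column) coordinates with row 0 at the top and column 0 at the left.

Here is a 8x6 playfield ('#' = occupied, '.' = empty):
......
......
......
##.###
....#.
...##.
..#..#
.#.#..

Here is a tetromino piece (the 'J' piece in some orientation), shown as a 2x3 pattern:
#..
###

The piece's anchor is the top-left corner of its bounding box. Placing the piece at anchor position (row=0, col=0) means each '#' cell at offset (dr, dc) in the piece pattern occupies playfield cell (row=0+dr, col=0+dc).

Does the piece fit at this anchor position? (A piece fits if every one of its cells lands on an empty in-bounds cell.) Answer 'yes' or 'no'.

Answer: yes

Derivation:
Check each piece cell at anchor (0, 0):
  offset (0,0) -> (0,0): empty -> OK
  offset (1,0) -> (1,0): empty -> OK
  offset (1,1) -> (1,1): empty -> OK
  offset (1,2) -> (1,2): empty -> OK
All cells valid: yes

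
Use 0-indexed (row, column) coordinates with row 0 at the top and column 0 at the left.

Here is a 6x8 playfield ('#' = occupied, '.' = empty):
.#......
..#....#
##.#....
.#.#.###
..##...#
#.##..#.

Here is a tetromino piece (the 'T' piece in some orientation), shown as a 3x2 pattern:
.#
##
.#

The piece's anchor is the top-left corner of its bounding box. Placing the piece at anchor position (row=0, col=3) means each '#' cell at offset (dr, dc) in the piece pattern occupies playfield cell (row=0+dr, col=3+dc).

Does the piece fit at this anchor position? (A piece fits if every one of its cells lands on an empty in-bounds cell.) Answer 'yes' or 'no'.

Answer: yes

Derivation:
Check each piece cell at anchor (0, 3):
  offset (0,1) -> (0,4): empty -> OK
  offset (1,0) -> (1,3): empty -> OK
  offset (1,1) -> (1,4): empty -> OK
  offset (2,1) -> (2,4): empty -> OK
All cells valid: yes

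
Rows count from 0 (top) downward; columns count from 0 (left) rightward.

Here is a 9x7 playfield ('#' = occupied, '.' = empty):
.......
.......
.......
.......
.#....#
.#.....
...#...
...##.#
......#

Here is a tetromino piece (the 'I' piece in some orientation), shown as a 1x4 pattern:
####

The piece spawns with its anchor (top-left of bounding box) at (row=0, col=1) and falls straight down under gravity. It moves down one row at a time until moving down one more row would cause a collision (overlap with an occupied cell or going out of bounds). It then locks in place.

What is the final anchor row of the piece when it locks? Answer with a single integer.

Answer: 3

Derivation:
Spawn at (row=0, col=1). Try each row:
  row 0: fits
  row 1: fits
  row 2: fits
  row 3: fits
  row 4: blocked -> lock at row 3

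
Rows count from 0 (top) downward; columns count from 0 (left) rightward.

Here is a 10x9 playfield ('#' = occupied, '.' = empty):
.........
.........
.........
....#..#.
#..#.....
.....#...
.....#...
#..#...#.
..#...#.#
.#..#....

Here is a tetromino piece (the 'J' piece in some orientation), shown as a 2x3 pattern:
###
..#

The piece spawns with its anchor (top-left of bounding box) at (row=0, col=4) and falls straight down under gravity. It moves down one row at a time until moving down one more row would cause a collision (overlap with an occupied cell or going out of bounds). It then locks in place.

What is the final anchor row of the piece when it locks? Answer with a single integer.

Spawn at (row=0, col=4). Try each row:
  row 0: fits
  row 1: fits
  row 2: fits
  row 3: blocked -> lock at row 2

Answer: 2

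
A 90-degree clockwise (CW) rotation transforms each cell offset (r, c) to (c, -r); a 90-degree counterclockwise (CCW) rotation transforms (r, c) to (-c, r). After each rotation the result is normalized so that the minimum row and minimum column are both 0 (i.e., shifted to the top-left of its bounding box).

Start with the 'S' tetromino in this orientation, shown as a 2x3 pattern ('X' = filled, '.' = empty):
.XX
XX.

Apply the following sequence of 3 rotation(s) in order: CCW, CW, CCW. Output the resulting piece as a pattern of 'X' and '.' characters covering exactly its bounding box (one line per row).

Start:
.XX
XX.
After rotation 1 (CCW):
X.
XX
.X
After rotation 2 (CW):
.XX
XX.
After rotation 3 (CCW):
X.
XX
.X

Answer: X.
XX
.X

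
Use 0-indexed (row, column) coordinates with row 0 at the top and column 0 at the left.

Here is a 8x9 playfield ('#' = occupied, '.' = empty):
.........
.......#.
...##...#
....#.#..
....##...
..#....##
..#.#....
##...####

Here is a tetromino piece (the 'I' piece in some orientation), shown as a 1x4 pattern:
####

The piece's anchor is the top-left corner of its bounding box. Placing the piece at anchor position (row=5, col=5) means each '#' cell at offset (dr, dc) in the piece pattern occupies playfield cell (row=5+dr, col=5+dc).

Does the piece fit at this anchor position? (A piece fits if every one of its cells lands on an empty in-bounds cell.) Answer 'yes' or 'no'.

Answer: no

Derivation:
Check each piece cell at anchor (5, 5):
  offset (0,0) -> (5,5): empty -> OK
  offset (0,1) -> (5,6): empty -> OK
  offset (0,2) -> (5,7): occupied ('#') -> FAIL
  offset (0,3) -> (5,8): occupied ('#') -> FAIL
All cells valid: no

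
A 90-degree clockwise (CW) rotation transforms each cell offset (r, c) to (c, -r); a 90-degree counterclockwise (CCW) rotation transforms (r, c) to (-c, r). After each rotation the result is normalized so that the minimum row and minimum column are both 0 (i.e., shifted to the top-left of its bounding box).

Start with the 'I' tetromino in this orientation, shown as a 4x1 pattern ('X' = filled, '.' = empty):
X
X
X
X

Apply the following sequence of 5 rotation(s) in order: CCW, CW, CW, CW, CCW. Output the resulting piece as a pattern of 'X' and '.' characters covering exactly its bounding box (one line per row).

Start:
X
X
X
X
After rotation 1 (CCW):
XXXX
After rotation 2 (CW):
X
X
X
X
After rotation 3 (CW):
XXXX
After rotation 4 (CW):
X
X
X
X
After rotation 5 (CCW):
XXXX

Answer: XXXX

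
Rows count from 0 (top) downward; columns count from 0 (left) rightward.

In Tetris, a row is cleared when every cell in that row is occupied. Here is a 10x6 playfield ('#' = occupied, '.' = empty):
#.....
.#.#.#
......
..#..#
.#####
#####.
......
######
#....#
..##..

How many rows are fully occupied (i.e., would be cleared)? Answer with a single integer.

Answer: 1

Derivation:
Check each row:
  row 0: 5 empty cells -> not full
  row 1: 3 empty cells -> not full
  row 2: 6 empty cells -> not full
  row 3: 4 empty cells -> not full
  row 4: 1 empty cell -> not full
  row 5: 1 empty cell -> not full
  row 6: 6 empty cells -> not full
  row 7: 0 empty cells -> FULL (clear)
  row 8: 4 empty cells -> not full
  row 9: 4 empty cells -> not full
Total rows cleared: 1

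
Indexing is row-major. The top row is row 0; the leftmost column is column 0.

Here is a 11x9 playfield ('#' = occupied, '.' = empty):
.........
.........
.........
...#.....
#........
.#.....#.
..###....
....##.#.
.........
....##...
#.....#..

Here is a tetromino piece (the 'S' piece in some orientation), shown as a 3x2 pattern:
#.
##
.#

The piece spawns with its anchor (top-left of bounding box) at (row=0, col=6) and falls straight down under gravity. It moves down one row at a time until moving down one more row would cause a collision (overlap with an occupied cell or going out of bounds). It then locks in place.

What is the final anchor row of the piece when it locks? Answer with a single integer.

Spawn at (row=0, col=6). Try each row:
  row 0: fits
  row 1: fits
  row 2: fits
  row 3: blocked -> lock at row 2

Answer: 2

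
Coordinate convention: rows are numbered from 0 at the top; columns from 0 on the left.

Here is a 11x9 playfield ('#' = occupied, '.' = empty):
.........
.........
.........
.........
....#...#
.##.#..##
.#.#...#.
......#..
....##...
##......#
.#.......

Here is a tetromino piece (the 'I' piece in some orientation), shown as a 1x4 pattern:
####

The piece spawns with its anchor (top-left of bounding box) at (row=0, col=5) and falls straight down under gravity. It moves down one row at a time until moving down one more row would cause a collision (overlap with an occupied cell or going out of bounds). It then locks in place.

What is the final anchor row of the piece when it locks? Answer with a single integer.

Spawn at (row=0, col=5). Try each row:
  row 0: fits
  row 1: fits
  row 2: fits
  row 3: fits
  row 4: blocked -> lock at row 3

Answer: 3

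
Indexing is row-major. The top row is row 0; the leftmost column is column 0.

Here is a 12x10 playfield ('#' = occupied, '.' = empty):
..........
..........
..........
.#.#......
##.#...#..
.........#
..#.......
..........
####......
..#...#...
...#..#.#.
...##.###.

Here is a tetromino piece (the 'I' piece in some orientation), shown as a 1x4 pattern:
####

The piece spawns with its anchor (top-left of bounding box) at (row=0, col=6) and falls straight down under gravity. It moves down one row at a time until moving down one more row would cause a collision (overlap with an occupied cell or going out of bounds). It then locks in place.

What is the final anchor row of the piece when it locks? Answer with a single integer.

Answer: 3

Derivation:
Spawn at (row=0, col=6). Try each row:
  row 0: fits
  row 1: fits
  row 2: fits
  row 3: fits
  row 4: blocked -> lock at row 3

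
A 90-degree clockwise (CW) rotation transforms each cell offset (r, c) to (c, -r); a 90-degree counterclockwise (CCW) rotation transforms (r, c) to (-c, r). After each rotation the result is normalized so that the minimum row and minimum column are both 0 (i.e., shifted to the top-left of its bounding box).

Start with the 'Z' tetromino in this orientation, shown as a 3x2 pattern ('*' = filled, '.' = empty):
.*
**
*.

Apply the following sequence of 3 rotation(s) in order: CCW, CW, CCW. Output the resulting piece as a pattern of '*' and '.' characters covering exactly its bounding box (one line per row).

Answer: **.
.**

Derivation:
Start:
.*
**
*.
After rotation 1 (CCW):
**.
.**
After rotation 2 (CW):
.*
**
*.
After rotation 3 (CCW):
**.
.**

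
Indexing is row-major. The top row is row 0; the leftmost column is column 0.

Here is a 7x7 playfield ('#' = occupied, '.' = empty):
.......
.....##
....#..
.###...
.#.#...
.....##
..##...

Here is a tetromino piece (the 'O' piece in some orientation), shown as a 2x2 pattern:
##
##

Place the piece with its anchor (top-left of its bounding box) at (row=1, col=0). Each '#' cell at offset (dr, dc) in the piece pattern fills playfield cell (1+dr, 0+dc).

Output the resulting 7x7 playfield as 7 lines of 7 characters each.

Answer: .......
##...##
##..#..
.###...
.#.#...
.....##
..##...

Derivation:
Fill (1+0,0+0) = (1,0)
Fill (1+0,0+1) = (1,1)
Fill (1+1,0+0) = (2,0)
Fill (1+1,0+1) = (2,1)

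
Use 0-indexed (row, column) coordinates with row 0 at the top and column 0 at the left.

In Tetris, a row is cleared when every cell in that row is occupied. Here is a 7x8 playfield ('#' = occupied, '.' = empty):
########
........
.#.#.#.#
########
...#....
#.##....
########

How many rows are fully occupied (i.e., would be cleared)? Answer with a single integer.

Answer: 3

Derivation:
Check each row:
  row 0: 0 empty cells -> FULL (clear)
  row 1: 8 empty cells -> not full
  row 2: 4 empty cells -> not full
  row 3: 0 empty cells -> FULL (clear)
  row 4: 7 empty cells -> not full
  row 5: 5 empty cells -> not full
  row 6: 0 empty cells -> FULL (clear)
Total rows cleared: 3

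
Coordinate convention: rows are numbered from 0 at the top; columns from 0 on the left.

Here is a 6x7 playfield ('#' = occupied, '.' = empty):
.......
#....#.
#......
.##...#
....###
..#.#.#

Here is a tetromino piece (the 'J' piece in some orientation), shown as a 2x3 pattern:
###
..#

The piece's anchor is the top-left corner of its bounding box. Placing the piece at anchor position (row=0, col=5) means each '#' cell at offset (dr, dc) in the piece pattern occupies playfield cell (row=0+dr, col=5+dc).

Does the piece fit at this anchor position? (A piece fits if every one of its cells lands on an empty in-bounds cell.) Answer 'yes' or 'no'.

Check each piece cell at anchor (0, 5):
  offset (0,0) -> (0,5): empty -> OK
  offset (0,1) -> (0,6): empty -> OK
  offset (0,2) -> (0,7): out of bounds -> FAIL
  offset (1,2) -> (1,7): out of bounds -> FAIL
All cells valid: no

Answer: no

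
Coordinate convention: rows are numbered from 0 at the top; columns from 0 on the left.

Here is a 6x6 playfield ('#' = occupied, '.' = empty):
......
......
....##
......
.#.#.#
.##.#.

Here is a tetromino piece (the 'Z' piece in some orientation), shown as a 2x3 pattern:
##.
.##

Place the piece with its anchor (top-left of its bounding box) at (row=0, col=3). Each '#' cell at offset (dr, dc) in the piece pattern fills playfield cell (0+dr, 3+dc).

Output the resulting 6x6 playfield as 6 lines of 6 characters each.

Answer: ...##.
....##
....##
......
.#.#.#
.##.#.

Derivation:
Fill (0+0,3+0) = (0,3)
Fill (0+0,3+1) = (0,4)
Fill (0+1,3+1) = (1,4)
Fill (0+1,3+2) = (1,5)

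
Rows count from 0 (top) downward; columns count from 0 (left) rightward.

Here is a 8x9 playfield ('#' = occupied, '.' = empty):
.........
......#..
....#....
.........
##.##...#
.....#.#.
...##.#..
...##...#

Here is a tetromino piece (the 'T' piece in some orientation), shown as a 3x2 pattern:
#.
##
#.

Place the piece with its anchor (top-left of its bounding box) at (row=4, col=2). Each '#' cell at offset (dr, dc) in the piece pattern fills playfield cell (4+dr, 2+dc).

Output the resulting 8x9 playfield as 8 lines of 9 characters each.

Answer: .........
......#..
....#....
.........
#####...#
..##.#.#.
..###.#..
...##...#

Derivation:
Fill (4+0,2+0) = (4,2)
Fill (4+1,2+0) = (5,2)
Fill (4+1,2+1) = (5,3)
Fill (4+2,2+0) = (6,2)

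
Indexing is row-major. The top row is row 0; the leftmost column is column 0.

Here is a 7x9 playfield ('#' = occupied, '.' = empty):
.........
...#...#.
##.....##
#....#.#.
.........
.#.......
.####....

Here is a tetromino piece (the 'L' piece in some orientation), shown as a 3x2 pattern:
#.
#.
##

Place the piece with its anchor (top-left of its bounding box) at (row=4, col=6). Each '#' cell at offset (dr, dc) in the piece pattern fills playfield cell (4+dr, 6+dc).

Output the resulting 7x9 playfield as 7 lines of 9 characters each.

Answer: .........
...#...#.
##.....##
#....#.#.
......#..
.#....#..
.####.##.

Derivation:
Fill (4+0,6+0) = (4,6)
Fill (4+1,6+0) = (5,6)
Fill (4+2,6+0) = (6,6)
Fill (4+2,6+1) = (6,7)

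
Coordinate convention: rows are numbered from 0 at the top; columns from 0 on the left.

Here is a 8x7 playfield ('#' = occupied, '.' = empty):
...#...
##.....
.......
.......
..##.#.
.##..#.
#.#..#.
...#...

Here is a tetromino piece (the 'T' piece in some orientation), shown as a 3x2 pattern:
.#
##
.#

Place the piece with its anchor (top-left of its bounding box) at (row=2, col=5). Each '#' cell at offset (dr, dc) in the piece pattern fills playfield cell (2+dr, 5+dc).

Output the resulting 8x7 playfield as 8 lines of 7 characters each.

Answer: ...#...
##.....
......#
.....##
..##.##
.##..#.
#.#..#.
...#...

Derivation:
Fill (2+0,5+1) = (2,6)
Fill (2+1,5+0) = (3,5)
Fill (2+1,5+1) = (3,6)
Fill (2+2,5+1) = (4,6)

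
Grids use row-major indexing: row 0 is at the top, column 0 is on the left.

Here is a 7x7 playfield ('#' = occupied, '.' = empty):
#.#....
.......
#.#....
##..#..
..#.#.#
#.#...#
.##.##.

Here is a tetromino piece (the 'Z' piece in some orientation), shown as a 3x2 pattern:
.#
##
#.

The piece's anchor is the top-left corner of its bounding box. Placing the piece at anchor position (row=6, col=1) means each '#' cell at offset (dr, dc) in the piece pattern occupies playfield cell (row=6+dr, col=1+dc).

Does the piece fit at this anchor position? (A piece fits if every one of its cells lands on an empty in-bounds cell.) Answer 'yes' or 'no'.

Check each piece cell at anchor (6, 1):
  offset (0,1) -> (6,2): occupied ('#') -> FAIL
  offset (1,0) -> (7,1): out of bounds -> FAIL
  offset (1,1) -> (7,2): out of bounds -> FAIL
  offset (2,0) -> (8,1): out of bounds -> FAIL
All cells valid: no

Answer: no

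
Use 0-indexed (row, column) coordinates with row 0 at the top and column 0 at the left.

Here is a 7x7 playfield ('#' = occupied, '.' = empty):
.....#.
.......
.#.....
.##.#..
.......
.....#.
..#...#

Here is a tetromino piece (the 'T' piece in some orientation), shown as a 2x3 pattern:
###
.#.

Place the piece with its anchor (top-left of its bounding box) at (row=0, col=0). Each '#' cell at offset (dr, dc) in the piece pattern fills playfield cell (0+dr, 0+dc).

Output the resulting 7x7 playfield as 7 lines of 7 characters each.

Fill (0+0,0+0) = (0,0)
Fill (0+0,0+1) = (0,1)
Fill (0+0,0+2) = (0,2)
Fill (0+1,0+1) = (1,1)

Answer: ###..#.
.#.....
.#.....
.##.#..
.......
.....#.
..#...#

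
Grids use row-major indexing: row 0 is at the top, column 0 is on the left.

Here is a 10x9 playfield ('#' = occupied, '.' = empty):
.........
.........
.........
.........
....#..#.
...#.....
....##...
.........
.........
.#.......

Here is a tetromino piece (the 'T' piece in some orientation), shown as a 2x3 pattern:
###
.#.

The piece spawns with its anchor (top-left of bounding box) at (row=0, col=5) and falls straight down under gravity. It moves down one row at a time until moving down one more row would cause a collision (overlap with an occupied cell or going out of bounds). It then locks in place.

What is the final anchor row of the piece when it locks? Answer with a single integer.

Spawn at (row=0, col=5). Try each row:
  row 0: fits
  row 1: fits
  row 2: fits
  row 3: fits
  row 4: blocked -> lock at row 3

Answer: 3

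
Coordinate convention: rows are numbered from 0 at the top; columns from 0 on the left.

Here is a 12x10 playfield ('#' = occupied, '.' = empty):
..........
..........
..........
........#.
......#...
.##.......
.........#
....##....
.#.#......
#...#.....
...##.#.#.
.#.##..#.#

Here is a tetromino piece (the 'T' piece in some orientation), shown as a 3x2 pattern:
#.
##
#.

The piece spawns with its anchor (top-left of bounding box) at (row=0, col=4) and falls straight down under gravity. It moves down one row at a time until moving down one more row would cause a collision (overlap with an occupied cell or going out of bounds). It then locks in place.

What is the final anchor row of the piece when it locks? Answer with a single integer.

Spawn at (row=0, col=4). Try each row:
  row 0: fits
  row 1: fits
  row 2: fits
  row 3: fits
  row 4: fits
  row 5: blocked -> lock at row 4

Answer: 4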